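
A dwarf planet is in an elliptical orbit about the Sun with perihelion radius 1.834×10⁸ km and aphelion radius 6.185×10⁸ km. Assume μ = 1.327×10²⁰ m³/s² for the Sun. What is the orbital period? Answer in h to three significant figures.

T ≈ 38500 h

Semi-major axis a = (r_p + r_a)/2 = (1.8340×10⁸ + 6.1850×10⁸)/2 = 4.0095×10⁸ km = 4.010×10¹¹ m.
By Kepler's third law T = 2π√(a³/μ) = 2π × 2.204×10⁷ = 1.385×10⁸ s.
= 38470 h.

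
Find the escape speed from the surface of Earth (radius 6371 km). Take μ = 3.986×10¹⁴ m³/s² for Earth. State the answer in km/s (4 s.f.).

v_esc ≈ 11.19 km/s

r = R = 6.371×10⁶ m.
Escape speed v_esc = √(2μ/r) = √(2 × 3.986×10¹⁴ / 6.371×10⁶) = √(1.251×10⁸) = 11190 m/s.
= 11.19 km/s.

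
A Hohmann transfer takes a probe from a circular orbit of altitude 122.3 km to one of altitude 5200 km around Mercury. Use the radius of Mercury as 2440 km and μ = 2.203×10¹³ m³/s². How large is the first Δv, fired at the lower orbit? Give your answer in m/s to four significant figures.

r₁ = 2440 + 122.3 = 2562.3 km = 2.5623×10⁶ m.
r₂ = 2440 + 5200 = 7640.0 km = 7.6400×10⁶ m.
Transfer ellipse a_t = (r₁ + r₂)/2 = 5.101×10⁶ m.
At r₁: circular v_c1 = √(μ/r₁) = 2932 m/s; transfer-periherm v_p = √[μ(2/r₁ − 1/a_t)] = 3588 m/s.
Δv₁ = v_p − v_c1 = 656.2 m/s.

Δv ≈ 656.2 m/s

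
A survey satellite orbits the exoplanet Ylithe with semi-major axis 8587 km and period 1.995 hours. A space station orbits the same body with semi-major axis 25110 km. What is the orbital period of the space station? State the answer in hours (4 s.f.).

Kepler's third law: T² ∝ a³, so T₂ = T₁ (a₂/a₁)^(3/2).
a₂/a₁ = 2.924, (a₂/a₁)^(3/2) = 5.000.
T₂ = 1.995 × 5.000 = 9.976 hours.

T₂ ≈ 9.976 hours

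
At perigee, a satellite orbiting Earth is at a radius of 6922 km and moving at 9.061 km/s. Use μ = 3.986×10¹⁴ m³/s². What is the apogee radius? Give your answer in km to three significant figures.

apogee radius ≈ 17200 km

r_p = 6.922×10⁶ m.
Specific energy ε = v²/2 − μ/r = -1.653×10⁷ J/kg, so a = −μ/(2ε) = 1.205×10⁷ m.
The apsides satisfy r_p + r_a = 2a, so the apogee radius is 2a − r_p = 1.719×10⁷ m = 17186 km.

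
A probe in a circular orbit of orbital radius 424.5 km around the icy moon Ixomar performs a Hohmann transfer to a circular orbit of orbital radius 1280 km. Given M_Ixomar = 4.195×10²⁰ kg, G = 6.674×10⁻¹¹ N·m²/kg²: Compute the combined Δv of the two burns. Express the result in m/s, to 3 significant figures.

μ = GM = 6.674×10⁻¹¹ × 4.195×10²⁰ = 2.800×10¹⁰ m³/s².
r₁ = 424.5 km = 4.245×10⁵ m.
r₂ = 1280 km = 1.280×10⁶ m.
Transfer ellipse a_t = (r₁ + r₂)/2 = 8.522×10⁵ m.
At r₁: circular v_c1 = √(μ/r₁) = 256.8 m/s; transfer-periapsis v_p = √[μ(2/r₁ − 1/a_t)] = 314.7 m/s.
Δv₁ = v_p − v_c1 = 57.92 m/s.
At r₂: circular v_c2 = √(μ/r₂) = 147.9 m/s; transfer-apoapsis v_a = √[μ(2/r₂ − 1/a_t)] = 104.4 m/s.
Δv₂ = v_c2 − v_a = 43.52 m/s.
Total Δv = Δv₁ + Δv₂ = 101.4 m/s.

Δv_total ≈ 101 m/s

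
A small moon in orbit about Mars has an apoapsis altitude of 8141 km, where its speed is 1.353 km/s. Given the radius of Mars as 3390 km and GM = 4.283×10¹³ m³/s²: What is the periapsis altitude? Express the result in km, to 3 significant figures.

periapsis altitude ≈ 381 km

r_a = 3390 + 8141 = 11531 km = 1.153×10⁷ m.
Specific energy ε = v²/2 − μ/r = -2.799×10⁶ J/kg, so a = −μ/(2ε) = 7.651×10⁶ m.
The apsides satisfy r_p + r_a = 2a, so the periapsis radius is 2a − r_a = 3.771×10⁶ m = 3770.7 km.
Periapsis altitude = 3770.7 − 3390 = 380.73 km.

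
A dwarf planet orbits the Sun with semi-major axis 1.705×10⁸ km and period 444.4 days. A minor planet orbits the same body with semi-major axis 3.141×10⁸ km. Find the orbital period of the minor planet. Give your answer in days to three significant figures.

T₂ ≈ 1110 days

Kepler's third law: T² ∝ a³, so T₂ = T₁ (a₂/a₁)^(3/2).
a₂/a₁ = 1.842, (a₂/a₁)^(3/2) = 2.500.
T₂ = 444.4 × 2.500 = 1111 days.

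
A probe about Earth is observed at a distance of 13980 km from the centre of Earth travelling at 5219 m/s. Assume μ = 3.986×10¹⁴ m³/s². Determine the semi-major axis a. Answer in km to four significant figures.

r = 1.398×10⁷ m.
Vis-viva rearranged: 1/a = 2/r − v²/μ = 1.431×10⁻⁷ − 6.833×10⁻⁸ = 7.473×10⁻⁸ m⁻¹.
a = 1.338×10⁷ m = 13382 km.

a ≈ 13380 km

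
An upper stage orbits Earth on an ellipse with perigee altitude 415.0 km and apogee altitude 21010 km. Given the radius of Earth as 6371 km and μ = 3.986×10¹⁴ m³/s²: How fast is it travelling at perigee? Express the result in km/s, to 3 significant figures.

v ≈ 9.70 km/s

r_p = 6371 + 415.0 = 6786.0 km = 6.7860×10⁶ m.
r_a = 6371 + 21010 = 27381 km = 2.7381×10⁷ m.
Semi-major axis a = (r_p + r_a)/2 = 17084 km = 1.708×10⁷ m.
Vis-viva: v² = μ(2/r − 1/a) = 3.986×10¹⁴ × (2.947×10⁻⁷ − 5.854×10⁻⁸) = 9.414×10⁷ m²/s².
v = 9703 m/s = 9.703 km/s.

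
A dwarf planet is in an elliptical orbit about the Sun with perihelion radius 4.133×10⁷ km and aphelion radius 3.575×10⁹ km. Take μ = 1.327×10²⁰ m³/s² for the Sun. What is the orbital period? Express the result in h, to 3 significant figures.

Semi-major axis a = (r_p + r_a)/2 = (4.1330×10⁷ + 3.5750×10⁹)/2 = 1.8082×10⁹ km = 1.808×10¹² m.
By Kepler's third law T = 2π√(a³/μ) = 2π × 2.111×10⁸ = 1.326×10⁹ s.
= 3.684×10⁵ h.

T ≈ 368000 h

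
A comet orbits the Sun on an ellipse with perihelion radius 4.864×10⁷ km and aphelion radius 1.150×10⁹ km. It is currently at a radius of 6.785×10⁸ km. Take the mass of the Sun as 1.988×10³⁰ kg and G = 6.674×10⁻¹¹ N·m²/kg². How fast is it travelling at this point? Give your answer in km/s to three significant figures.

μ = GM = 6.674×10⁻¹¹ × 1.988×10³⁰ = 1.327×10²⁰ m³/s².
Semi-major axis a = (r_p + r_a)/2 = 5.9932×10⁸ km = 5.993×10¹¹ m.
Vis-viva: v² = μ(2/r − 1/a) = 1.327×10²⁰ × (2.948×10⁻¹² − 1.669×10⁻¹²) = 1.697×10⁸ m²/s².
v = 13030 m/s = 13.03 km/s.

v ≈ 13.0 km/s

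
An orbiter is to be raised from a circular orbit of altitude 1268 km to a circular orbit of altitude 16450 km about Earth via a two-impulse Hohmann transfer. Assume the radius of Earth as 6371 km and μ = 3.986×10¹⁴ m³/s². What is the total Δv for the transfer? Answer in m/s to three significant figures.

Δv_total ≈ 2840 m/s

r₁ = 6371 + 1268 = 7639.0 km = 7.6390×10⁶ m.
r₂ = 6371 + 16450 = 22821 km = 2.2821×10⁷ m.
Transfer ellipse a_t = (r₁ + r₂)/2 = 1.523×10⁷ m.
At r₁: circular v_c1 = √(μ/r₁) = 7224 m/s; transfer-perigee v_p = √[μ(2/r₁ − 1/a_t)] = 8842 m/s.
Δv₁ = v_p − v_c1 = 1619 m/s.
At r₂: circular v_c2 = √(μ/r₂) = 4179 m/s; transfer-apogee v_a = √[μ(2/r₂ − 1/a_t)] = 2960 m/s.
Δv₂ = v_c2 − v_a = 1219 m/s.
Total Δv = Δv₁ + Δv₂ = 2838 m/s.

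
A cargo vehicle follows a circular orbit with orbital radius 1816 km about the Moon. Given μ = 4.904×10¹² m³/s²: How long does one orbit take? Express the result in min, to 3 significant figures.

T ≈ 116 min

r = 1816 km = 1.816×10⁶ m.
Kepler's third law: T = 2π√(r³/μ) = 2π√((1.816×10⁶)³ / 4.904×10¹²).
r³/μ = 1.221×10⁶ s², so T = 2π × 1.105×10³ = 6.943×10³ s.
Converting: 6.943×10³ s ÷ 60.00 = 115.7 min.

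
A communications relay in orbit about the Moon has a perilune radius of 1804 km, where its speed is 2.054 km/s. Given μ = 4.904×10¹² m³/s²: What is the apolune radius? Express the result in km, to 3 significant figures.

r_p = 1.804×10⁶ m.
Specific energy ε = v²/2 − μ/r = -6.089×10⁵ J/kg, so a = −μ/(2ε) = 4.027×10⁶ m.
The apsides satisfy r_p + r_a = 2a, so the apolune radius is 2a − r_p = 6.249×10⁶ m = 6249.3 km.

apolune radius ≈ 6250 km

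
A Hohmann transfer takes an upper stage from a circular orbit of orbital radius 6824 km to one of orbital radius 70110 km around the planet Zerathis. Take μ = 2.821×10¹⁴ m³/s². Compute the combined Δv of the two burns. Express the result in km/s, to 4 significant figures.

Δv_total ≈ 3.412 km/s

r₁ = 6824 km = 6.824×10⁶ m.
r₂ = 70110 km = 7.011×10⁷ m.
Transfer ellipse a_t = (r₁ + r₂)/2 = 3.847×10⁷ m.
At r₁: circular v_c1 = √(μ/r₁) = 6430 m/s; transfer-periapsis v_p = √[μ(2/r₁ − 1/a_t)] = 8680 m/s.
Δv₁ = v_p − v_c1 = 2251 m/s.
At r₂: circular v_c2 = √(μ/r₂) = 2006 m/s; transfer-apoapsis v_a = √[μ(2/r₂ − 1/a_t)] = 844.9 m/s.
Δv₂ = v_c2 − v_a = 1161 m/s.
Total Δv = Δv₁ + Δv₂ = 3412 m/s = 3.412 km/s.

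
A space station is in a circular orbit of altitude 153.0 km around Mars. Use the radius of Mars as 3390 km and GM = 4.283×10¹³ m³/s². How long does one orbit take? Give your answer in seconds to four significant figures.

T ≈ 6403 seconds

r = 3390 + 153.0 = 3543.0 km = 3.5430×10⁶ m.
Kepler's third law: T = 2π√(r³/μ) = 2π√((3.543×10⁶)³ / 4.283×10¹³).
r³/μ = 1.038×10⁶ s², so T = 2π × 1.019×10³ = 6.403×10³ s.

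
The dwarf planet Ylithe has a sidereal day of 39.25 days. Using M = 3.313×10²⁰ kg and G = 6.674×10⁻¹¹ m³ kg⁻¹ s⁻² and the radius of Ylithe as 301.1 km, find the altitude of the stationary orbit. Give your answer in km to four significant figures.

h_sync ≈ 18300 km

μ = GM = 6.674×10⁻¹¹ × 3.313×10²⁰ = 2.211×10¹⁰ m³/s².
T = 39.25 days = 3.391×10⁶ s.
A synchronous orbit has period T, so by Kepler's third law a = (μT²/4π²)^(1/3).
μT²/4π² = 2.211×10¹⁰ × (3.391×10⁶)² / 39.48 = 6.441×10²¹ m³.
a = 1.861×10⁷ m = 18606 km.
Altitude h = a − R = 18606 − 301.1 = 18305 km.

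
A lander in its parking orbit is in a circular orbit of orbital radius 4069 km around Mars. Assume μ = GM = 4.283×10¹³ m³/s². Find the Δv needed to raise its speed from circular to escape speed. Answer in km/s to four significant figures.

Δv ≈ 1.344 km/s

r = 4069 km = 4.069×10⁶ m.
Circular speed v_c = √(μ/r) = 3244 m/s.
Escape speed v_esc = √(2μ/r) = √2 × v_c = 4588 m/s.
Δv = v_esc − v_c = 1344 m/s = 1.344 km/s.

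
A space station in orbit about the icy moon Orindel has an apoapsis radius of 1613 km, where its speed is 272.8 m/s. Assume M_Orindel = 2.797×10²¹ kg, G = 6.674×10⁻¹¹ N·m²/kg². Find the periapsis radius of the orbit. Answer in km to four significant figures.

μ = GM = 6.674×10⁻¹¹ × 2.797×10²¹ = 1.867×10¹¹ m³/s².
r_a = 1.613×10⁶ m.
Specific energy ε = v²/2 − μ/r = -7.852×10⁴ J/kg, so a = −μ/(2ε) = 1.189×10⁶ m.
The apsides satisfy r_p + r_a = 2a, so the periapsis radius is 2a − r_a = 7.644×10⁵ m = 764.39 km.

periapsis radius ≈ 764.4 km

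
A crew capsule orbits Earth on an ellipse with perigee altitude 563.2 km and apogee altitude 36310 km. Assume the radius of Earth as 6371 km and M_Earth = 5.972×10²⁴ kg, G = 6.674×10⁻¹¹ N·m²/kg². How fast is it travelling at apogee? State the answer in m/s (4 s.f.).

μ = GM = 6.674×10⁻¹¹ × 5.972×10²⁴ = 3.986×10¹⁴ m³/s².
r_p = 6371 + 563.2 = 6934.2 km = 6.9342×10⁶ m.
r_a = 6371 + 36310 = 42681 km = 4.2681×10⁷ m.
Semi-major axis a = (r_p + r_a)/2 = 24808 km = 2.481×10⁷ m.
Vis-viva: v² = μ(2/r − 1/a) = 3.986×10¹⁴ × (4.686×10⁻⁸ − 4.031×10⁻⁸) = 2.610×10⁶ m²/s².
v = 1616 m/s.

v ≈ 1616 m/s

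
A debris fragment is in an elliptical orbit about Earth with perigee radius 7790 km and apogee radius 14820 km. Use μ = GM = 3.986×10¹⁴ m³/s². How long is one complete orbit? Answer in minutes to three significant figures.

T ≈ 199 minutes

Semi-major axis a = (r_p + r_a)/2 = (7790.0 + 14820)/2 = 11305 km = 1.130×10⁷ m.
By Kepler's third law T = 2π√(a³/μ) = 2π × 1.904×10³ = 1.196×10⁴ s.
= 199.4 minutes.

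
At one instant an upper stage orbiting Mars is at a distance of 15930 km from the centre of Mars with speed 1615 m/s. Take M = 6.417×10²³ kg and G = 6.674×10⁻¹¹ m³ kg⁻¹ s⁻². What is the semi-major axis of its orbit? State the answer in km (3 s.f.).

a ≈ 15500 km

μ = GM = 6.674×10⁻¹¹ × 6.417×10²³ = 4.283×10¹³ m³/s².
r = 1.593×10⁷ m.
Specific orbital energy ε = v²/2 − μ/r = (1615)²/2 − 4.283×10¹³/1.593×10⁷ = -1.384×10⁶ J/kg.
Since ε = −μ/(2a), a = −μ/(2ε) = 1.547×10⁷ m = 15468 km.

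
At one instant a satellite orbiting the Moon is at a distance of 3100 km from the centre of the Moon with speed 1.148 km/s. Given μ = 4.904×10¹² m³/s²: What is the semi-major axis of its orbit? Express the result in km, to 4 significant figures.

a ≈ 2657 km

r = 3.100×10⁶ m.
Specific orbital energy ε = v²/2 − μ/r = (1148)²/2 − 4.904×10¹²/3.100×10⁶ = -9.230×10⁵ J/kg.
Since ε = −μ/(2a), a = −μ/(2ε) = 2.657×10⁶ m = 2656.6 km.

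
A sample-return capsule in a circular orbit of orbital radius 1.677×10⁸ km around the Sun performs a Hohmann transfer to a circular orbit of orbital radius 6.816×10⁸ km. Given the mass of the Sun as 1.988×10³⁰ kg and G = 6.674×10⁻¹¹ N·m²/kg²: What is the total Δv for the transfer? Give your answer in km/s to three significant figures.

μ = GM = 6.674×10⁻¹¹ × 1.988×10³⁰ = 1.327×10²⁰ m³/s².
r₁ = 1.677×10⁸ km = 1.677×10¹¹ m.
r₂ = 6.816×10⁸ km = 6.816×10¹¹ m.
Transfer ellipse a_t = (r₁ + r₂)/2 = 4.246×10¹¹ m.
At r₁: circular v_c1 = √(μ/r₁) = 28130 m/s; transfer-perihelion v_p = √[μ(2/r₁ − 1/a_t)] = 35640 m/s.
Δv₁ = v_p − v_c1 = 7508 m/s.
At r₂: circular v_c2 = √(μ/r₂) = 13950 m/s; transfer-aphelion v_a = √[μ(2/r₂ − 1/a_t)] = 8768 m/s.
Δv₂ = v_c2 − v_a = 5184 m/s.
Total Δv = Δv₁ + Δv₂ = 12690 m/s = 12.69 km/s.

Δv_total ≈ 12.7 km/s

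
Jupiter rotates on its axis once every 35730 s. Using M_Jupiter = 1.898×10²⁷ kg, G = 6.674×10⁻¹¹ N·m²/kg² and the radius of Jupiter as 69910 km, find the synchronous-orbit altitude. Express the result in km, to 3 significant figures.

μ = GM = 6.674×10⁻¹¹ × 1.898×10²⁷ = 1.267×10¹⁷ m³/s².
A synchronous orbit has period T, so by Kepler's third law a = (μT²/4π²)^(1/3).
μT²/4π² = 1.267×10¹⁷ × (3.573×10⁴)² / 39.48 = 4.096×10²⁴ m³.
a = 1.600×10⁸ m = 1.6000×10⁵ km.
Altitude h = a − R = 1.6000×10⁵ − 69910 = 90094 km.

h_sync ≈ 90100 km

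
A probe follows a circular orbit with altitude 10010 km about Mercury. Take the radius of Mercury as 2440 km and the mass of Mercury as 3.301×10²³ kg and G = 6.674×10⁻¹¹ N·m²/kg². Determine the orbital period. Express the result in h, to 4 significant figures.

T ≈ 16.33 h

μ = GM = 6.674×10⁻¹¹ × 3.301×10²³ = 2.203×10¹³ m³/s².
r = 2440 + 10010 = 12450 km = 1.2450×10⁷ m.
Kepler's third law: T = 2π√(r³/μ) = 2π√((1.245×10⁷)³ / 2.203×10¹³).
r³/μ = 8.759×10⁷ s², so T = 2π × 9.359×10³ = 5.881×10⁴ s.
Converting: 5.881×10⁴ s ÷ 3600 = 16.33 h.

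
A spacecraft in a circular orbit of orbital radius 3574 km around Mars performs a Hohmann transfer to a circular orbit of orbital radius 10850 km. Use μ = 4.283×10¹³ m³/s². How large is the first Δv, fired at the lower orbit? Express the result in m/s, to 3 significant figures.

Δv ≈ 784 m/s

r₁ = 3574 km = 3.574×10⁶ m.
r₂ = 10850 km = 1.085×10⁷ m.
Transfer ellipse a_t = (r₁ + r₂)/2 = 7.212×10⁶ m.
At r₁: circular v_c1 = √(μ/r₁) = 3462 m/s; transfer-periapsis v_p = √[μ(2/r₁ − 1/a_t)] = 4246 m/s.
Δv₁ = v_p − v_c1 = 784.3 m/s.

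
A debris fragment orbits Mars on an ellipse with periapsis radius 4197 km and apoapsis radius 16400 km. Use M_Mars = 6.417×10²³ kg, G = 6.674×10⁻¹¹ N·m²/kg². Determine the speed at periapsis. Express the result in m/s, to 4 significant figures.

μ = GM = 6.674×10⁻¹¹ × 6.417×10²³ = 4.283×10¹³ m³/s².
Semi-major axis a = (r_p + r_a)/2 = 10298 km = 1.030×10⁷ m.
Vis-viva: v² = μ(2/r − 1/a) = 4.283×10¹³ × (4.765×10⁻⁷ − 9.710×10⁻⁸) = 1.625×10⁷ m²/s².
v = 4031 m/s.

v ≈ 4031 m/s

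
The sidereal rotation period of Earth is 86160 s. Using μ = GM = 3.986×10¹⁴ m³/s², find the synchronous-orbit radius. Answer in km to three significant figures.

r_sync ≈ 42200 km

A synchronous orbit has period T, so by Kepler's third law a = (μT²/4π²)^(1/3).
μT²/4π² = 3.986×10¹⁴ × (8.616×10⁴)² / 39.48 = 7.495×10²² m³.
a = 4.216×10⁷ m = 42163 km.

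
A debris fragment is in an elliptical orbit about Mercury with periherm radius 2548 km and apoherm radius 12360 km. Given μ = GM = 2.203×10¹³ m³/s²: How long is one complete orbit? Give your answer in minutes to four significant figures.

T ≈ 454.1 minutes

Semi-major axis a = (r_p + r_a)/2 = (2548.0 + 12360)/2 = 7454.0 km = 7.454×10⁶ m.
By Kepler's third law T = 2π√(a³/μ) = 2π × 4.336×10³ = 2.724×10⁴ s.
= 454.1 minutes.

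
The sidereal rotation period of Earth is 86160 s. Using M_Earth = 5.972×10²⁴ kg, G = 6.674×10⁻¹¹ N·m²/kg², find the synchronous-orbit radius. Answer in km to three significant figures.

r_sync ≈ 42200 km

μ = GM = 6.674×10⁻¹¹ × 5.972×10²⁴ = 3.986×10¹⁴ m³/s².
A synchronous orbit has period T, so by Kepler's third law a = (μT²/4π²)^(1/3).
μT²/4π² = 3.986×10¹⁴ × (8.616×10⁴)² / 39.48 = 7.495×10²² m³.
a = 4.216×10⁷ m = 42162 km.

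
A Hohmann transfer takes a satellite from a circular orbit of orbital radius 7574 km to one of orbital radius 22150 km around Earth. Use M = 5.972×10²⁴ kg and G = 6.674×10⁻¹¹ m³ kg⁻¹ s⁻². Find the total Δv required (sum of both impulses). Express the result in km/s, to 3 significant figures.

Δv_total ≈ 2.82 km/s

μ = GM = 6.674×10⁻¹¹ × 5.972×10²⁴ = 3.986×10¹⁴ m³/s².
r₁ = 7574 km = 7.574×10⁶ m.
r₂ = 22150 km = 2.215×10⁷ m.
Transfer ellipse a_t = (r₁ + r₂)/2 = 1.486×10⁷ m.
At r₁: circular v_c1 = √(μ/r₁) = 7254 m/s; transfer-perigee v_p = √[μ(2/r₁ − 1/a_t)] = 8856 m/s.
Δv₁ = v_p − v_c1 = 1602 m/s.
At r₂: circular v_c2 = √(μ/r₂) = 4242 m/s; transfer-apogee v_a = √[μ(2/r₂ − 1/a_t)] = 3028 m/s.
Δv₂ = v_c2 − v_a = 1214 m/s.
Total Δv = Δv₁ + Δv₂ = 2816 m/s = 2.816 km/s.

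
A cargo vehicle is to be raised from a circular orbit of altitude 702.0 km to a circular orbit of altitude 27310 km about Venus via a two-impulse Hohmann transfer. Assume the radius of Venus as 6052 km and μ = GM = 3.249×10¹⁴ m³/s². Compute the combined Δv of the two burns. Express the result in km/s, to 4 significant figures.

Δv_total ≈ 3.319 km/s

r₁ = 6052 + 702.0 = 6754.0 km = 6.7540×10⁶ m.
r₂ = 6052 + 27310 = 33362 km = 3.3362×10⁷ m.
Transfer ellipse a_t = (r₁ + r₂)/2 = 2.006×10⁷ m.
At r₁: circular v_c1 = √(μ/r₁) = 6936 m/s; transfer-periapsis v_p = √[μ(2/r₁ − 1/a_t)] = 8945 m/s.
Δv₁ = v_p − v_c1 = 2009 m/s.
At r₂: circular v_c2 = √(μ/r₂) = 3121 m/s; transfer-apoapsis v_a = √[μ(2/r₂ − 1/a_t)] = 1811 m/s.
Δv₂ = v_c2 − v_a = 1310 m/s.
Total Δv = Δv₁ + Δv₂ = 3319 m/s = 3.319 km/s.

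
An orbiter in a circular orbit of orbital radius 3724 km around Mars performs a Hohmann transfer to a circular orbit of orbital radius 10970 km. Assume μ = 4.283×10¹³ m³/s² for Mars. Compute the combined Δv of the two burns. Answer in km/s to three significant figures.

Δv_total ≈ 1.32 km/s

r₁ = 3724 km = 3.724×10⁶ m.
r₂ = 10970 km = 1.097×10⁷ m.
Transfer ellipse a_t = (r₁ + r₂)/2 = 7.347×10⁶ m.
At r₁: circular v_c1 = √(μ/r₁) = 3391 m/s; transfer-periapsis v_p = √[μ(2/r₁ − 1/a_t)] = 4144 m/s.
Δv₁ = v_p − v_c1 = 752.7 m/s.
At r₂: circular v_c2 = √(μ/r₂) = 1976 m/s; transfer-apoapsis v_a = √[μ(2/r₂ − 1/a_t)] = 1407 m/s.
Δv₂ = v_c2 − v_a = 569.2 m/s.
Total Δv = Δv₁ + Δv₂ = 1322 m/s = 1.322 km/s.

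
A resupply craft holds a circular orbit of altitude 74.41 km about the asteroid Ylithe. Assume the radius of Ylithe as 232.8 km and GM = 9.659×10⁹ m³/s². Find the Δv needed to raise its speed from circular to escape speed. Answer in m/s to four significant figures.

r = 232.8 + 74.41 = 307.21 km = 3.0721×10⁵ m.
Circular speed v_c = √(μ/r) = 177.3 m/s.
Escape speed v_esc = √(2μ/r) = √2 × v_c = 250.8 m/s.
Δv = v_esc − v_c = 73.45 m/s.

Δv ≈ 73.45 m/s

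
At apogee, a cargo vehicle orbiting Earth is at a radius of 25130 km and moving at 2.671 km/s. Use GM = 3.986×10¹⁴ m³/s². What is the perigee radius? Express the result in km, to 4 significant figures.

perigee radius ≈ 7291 km

r_a = 2.513×10⁷ m.
Specific energy ε = v²/2 − μ/r = -1.229×10⁷ J/kg, so a = −μ/(2ε) = 1.621×10⁷ m.
The apsides satisfy r_p + r_a = 2a, so the perigee radius is 2a − r_a = 7.291×10⁶ m = 7291.3 km.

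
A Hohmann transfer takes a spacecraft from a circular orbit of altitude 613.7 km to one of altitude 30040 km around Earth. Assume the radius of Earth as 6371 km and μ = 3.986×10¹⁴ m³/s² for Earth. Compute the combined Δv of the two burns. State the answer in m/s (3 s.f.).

Δv_total ≈ 3660 m/s

r₁ = 6371 + 613.7 = 6984.7 km = 6.9847×10⁶ m.
r₂ = 6371 + 30040 = 36411 km = 3.6411×10⁷ m.
Transfer ellipse a_t = (r₁ + r₂)/2 = 2.170×10⁷ m.
At r₁: circular v_c1 = √(μ/r₁) = 7554 m/s; transfer-perigee v_p = √[μ(2/r₁ − 1/a_t)] = 9786 m/s.
Δv₁ = v_p − v_c1 = 2232 m/s.
At r₂: circular v_c2 = √(μ/r₂) = 3309 m/s; transfer-apogee v_a = √[μ(2/r₂ − 1/a_t)] = 1877 m/s.
Δv₂ = v_c2 − v_a = 1431 m/s.
Total Δv = Δv₁ + Δv₂ = 3663 m/s.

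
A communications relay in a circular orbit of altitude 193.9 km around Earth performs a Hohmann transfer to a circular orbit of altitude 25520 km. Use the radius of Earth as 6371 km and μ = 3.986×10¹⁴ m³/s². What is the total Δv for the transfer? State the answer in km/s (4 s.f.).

r₁ = 6371 + 193.9 = 6564.9 km = 6.5649×10⁶ m.
r₂ = 6371 + 25520 = 31891 km = 3.1891×10⁷ m.
Transfer ellipse a_t = (r₁ + r₂)/2 = 1.923×10⁷ m.
At r₁: circular v_c1 = √(μ/r₁) = 7792 m/s; transfer-perigee v_p = √[μ(2/r₁ − 1/a_t)] = 10040 m/s.
Δv₁ = v_p − v_c1 = 2243 m/s.
At r₂: circular v_c2 = √(μ/r₂) = 3535 m/s; transfer-apogee v_a = √[μ(2/r₂ − 1/a_t)] = 2066 m/s.
Δv₂ = v_c2 − v_a = 1470 m/s.
Total Δv = Δv₁ + Δv₂ = 3713 m/s = 3.713 km/s.

Δv_total ≈ 3.713 km/s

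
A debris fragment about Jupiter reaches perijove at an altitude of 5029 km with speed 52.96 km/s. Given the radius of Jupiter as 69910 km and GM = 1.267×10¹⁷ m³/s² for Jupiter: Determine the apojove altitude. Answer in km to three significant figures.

apojove altitude ≈ 2.95×10⁵ km

r_p = 69910 + 5029 = 74939 km = 7.494×10⁷ m.
Specific energy ε = v²/2 − μ/r = -2.883×10⁸ J/kg, so a = −μ/(2ε) = 2.197×10⁸ m.
The apsides satisfy r_p + r_a = 2a, so the apojove radius is 2a − r_p = 3.645×10⁸ m = 3.6449×10⁵ km.
Apojove altitude = 3.6449×10⁵ − 69910 = 2.9458×10⁵ km.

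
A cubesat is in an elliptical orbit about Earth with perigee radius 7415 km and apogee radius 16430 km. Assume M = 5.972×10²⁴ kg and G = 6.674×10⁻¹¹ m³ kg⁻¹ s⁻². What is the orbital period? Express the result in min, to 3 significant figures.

μ = GM = 6.674×10⁻¹¹ × 5.972×10²⁴ = 3.986×10¹⁴ m³/s².
Semi-major axis a = (r_p + r_a)/2 = (7415.0 + 16430)/2 = 11922 km = 1.192×10⁷ m.
By Kepler's third law T = 2π√(a³/μ) = 2π × 2.062×10³ = 1.296×10⁴ s.
= 215.9 min.

T ≈ 216 min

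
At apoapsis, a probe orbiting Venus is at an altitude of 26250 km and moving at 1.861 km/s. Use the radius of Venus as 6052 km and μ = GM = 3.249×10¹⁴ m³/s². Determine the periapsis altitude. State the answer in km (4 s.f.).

periapsis altitude ≈ 665.8 km

r_a = 6052 + 26250 = 32302 km = 3.230×10⁷ m.
Specific energy ε = v²/2 − μ/r = -8.327×10⁶ J/kg, so a = −μ/(2ε) = 1.951×10⁷ m.
The apsides satisfy r_p + r_a = 2a, so the periapsis radius is 2a − r_a = 6.718×10⁶ m = 6717.8 km.
Periapsis altitude = 6717.8 − 6052 = 665.81 km.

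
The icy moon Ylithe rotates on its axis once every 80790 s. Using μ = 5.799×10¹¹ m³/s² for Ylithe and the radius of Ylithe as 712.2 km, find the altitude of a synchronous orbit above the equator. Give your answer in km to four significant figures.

A synchronous orbit has period T, so by Kepler's third law a = (μT²/4π²)^(1/3).
μT²/4π² = 5.799×10¹¹ × (8.079×10⁴)² / 39.48 = 9.588×10¹⁹ m³.
a = 4.577×10⁶ m = 4576.9 km.
Altitude h = a − R = 4576.9 − 712.2 = 3864.7 km.

h_sync ≈ 3865 km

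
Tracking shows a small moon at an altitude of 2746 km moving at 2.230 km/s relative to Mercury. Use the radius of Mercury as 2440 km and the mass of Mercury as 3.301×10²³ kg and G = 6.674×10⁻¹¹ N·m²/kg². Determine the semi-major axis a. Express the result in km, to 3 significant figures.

a ≈ 6250 km

μ = GM = 6.674×10⁻¹¹ × 3.301×10²³ = 2.203×10¹³ m³/s².
r = 2440 + 2746 = 5186.0 km = 5.186×10⁶ m.
Vis-viva rearranged: 1/a = 2/r − v²/μ = 3.857×10⁻⁷ − 2.257×10⁻⁷ = 1.599×10⁻⁷ m⁻¹.
a = 6.253×10⁶ m = 6252.8 km.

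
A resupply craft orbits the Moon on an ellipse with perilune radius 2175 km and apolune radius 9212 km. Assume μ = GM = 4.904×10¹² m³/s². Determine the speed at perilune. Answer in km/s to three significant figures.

v ≈ 1.91 km/s

Semi-major axis a = (r_p + r_a)/2 = 5693.5 km = 5.694×10⁶ m.
Vis-viva: v² = μ(2/r − 1/a) = 4.904×10¹² × (9.195×10⁻⁷ − 1.756×10⁻⁷) = 3.648×10⁶ m²/s².
v = 1910 m/s = 1.910 km/s.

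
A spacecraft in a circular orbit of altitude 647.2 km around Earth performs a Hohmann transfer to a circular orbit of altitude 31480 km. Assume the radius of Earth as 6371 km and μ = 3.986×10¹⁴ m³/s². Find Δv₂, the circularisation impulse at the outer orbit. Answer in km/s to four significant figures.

Δv ≈ 1.430 km/s

r₁ = 6371 + 647.2 = 7018.2 km = 7.0182×10⁶ m.
r₂ = 6371 + 31480 = 37851 km = 3.7851×10⁷ m.
Transfer ellipse a_t = (r₁ + r₂)/2 = 2.243×10⁷ m.
At r₁: circular v_c1 = √(μ/r₁) = 7536 m/s; transfer-perigee v_p = √[μ(2/r₁ − 1/a_t)] = 9789 m/s.
At r₂: circular v_c2 = √(μ/r₂) = 3245 m/s; transfer-apogee v_a = √[μ(2/r₂ − 1/a_t)] = 1815 m/s.
Δv₂ = v_c2 − v_a = 1430 m/s.
= 1.430 km/s.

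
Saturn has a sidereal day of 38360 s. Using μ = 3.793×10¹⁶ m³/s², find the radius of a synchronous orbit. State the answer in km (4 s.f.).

A synchronous orbit has period T, so by Kepler's third law a = (μT²/4π²)^(1/3).
μT²/4π² = 3.793×10¹⁶ × (3.836×10⁴)² / 39.48 = 1.414×10²⁴ m³.
a = 1.122×10⁸ m = 1.1223×10⁵ km.

r_sync ≈ 1.122×10⁵ km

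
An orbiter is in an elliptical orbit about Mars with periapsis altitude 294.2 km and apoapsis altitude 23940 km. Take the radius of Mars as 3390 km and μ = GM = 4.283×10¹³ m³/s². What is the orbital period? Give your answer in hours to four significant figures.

T ≈ 16.29 hours

r_p = 3390 + 294.2 = 3684.2 km = 3.6842×10⁶ m.
r_a = 3390 + 23940 = 27330 km = 2.7330×10⁷ m.
Semi-major axis a = (r_p + r_a)/2 = (3684.2 + 27330)/2 = 15507 km = 1.551×10⁷ m.
By Kepler's third law T = 2π√(a³/μ) = 2π × 9.331×10³ = 5.863×10⁴ s.
= 16.29 hours.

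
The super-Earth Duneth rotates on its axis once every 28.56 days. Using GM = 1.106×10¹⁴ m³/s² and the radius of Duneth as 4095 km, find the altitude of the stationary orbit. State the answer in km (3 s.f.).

T = 28.56 days = 2.468×10⁶ s.
A synchronous orbit has period T, so by Kepler's third law a = (μT²/4π²)^(1/3).
μT²/4π² = 1.106×10¹⁴ × (2.468×10⁶)² / 39.48 = 1.706×10²⁵ m³.
a = 2.574×10⁸ m = 2.5742×10⁵ km.
Altitude h = a − R = 2.5742×10⁵ − 4095 = 2.5333×10⁵ km.

h_sync ≈ 2.53×10⁵ km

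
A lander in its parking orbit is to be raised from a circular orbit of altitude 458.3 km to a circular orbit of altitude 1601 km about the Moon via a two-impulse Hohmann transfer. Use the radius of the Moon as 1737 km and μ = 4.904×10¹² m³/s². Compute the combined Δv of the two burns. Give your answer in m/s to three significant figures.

r₁ = 1737 + 458.3 = 2195.3 km = 2.1953×10⁶ m.
r₂ = 1737 + 1601 = 3338.0 km = 3.3380×10⁶ m.
Transfer ellipse a_t = (r₁ + r₂)/2 = 2.767×10⁶ m.
At r₁: circular v_c1 = √(μ/r₁) = 1495 m/s; transfer-perilune v_p = √[μ(2/r₁ − 1/a_t)] = 1642 m/s.
Δv₁ = v_p − v_c1 = 147.1 m/s.
At r₂: circular v_c2 = √(μ/r₂) = 1212 m/s; transfer-apolune v_a = √[μ(2/r₂ − 1/a_t)] = 1080 m/s.
Δv₂ = v_c2 − v_a = 132.4 m/s.
Total Δv = Δv₁ + Δv₂ = 279.5 m/s.

Δv_total ≈ 279 m/s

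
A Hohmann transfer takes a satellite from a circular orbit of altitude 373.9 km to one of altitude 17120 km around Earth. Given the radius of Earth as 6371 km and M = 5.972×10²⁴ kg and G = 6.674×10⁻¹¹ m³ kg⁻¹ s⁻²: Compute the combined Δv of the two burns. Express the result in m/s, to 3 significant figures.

μ = GM = 6.674×10⁻¹¹ × 5.972×10²⁴ = 3.986×10¹⁴ m³/s².
r₁ = 6371 + 373.9 = 6744.9 km = 6.7449×10⁶ m.
r₂ = 6371 + 17120 = 23491 km = 2.3491×10⁷ m.
Transfer ellipse a_t = (r₁ + r₂)/2 = 1.512×10⁷ m.
At r₁: circular v_c1 = √(μ/r₁) = 7687 m/s; transfer-perigee v_p = √[μ(2/r₁ − 1/a_t)] = 9582 m/s.
Δv₁ = v_p − v_c1 = 1895 m/s.
At r₂: circular v_c2 = √(μ/r₂) = 4119 m/s; transfer-apogee v_a = √[μ(2/r₂ − 1/a_t)] = 2751 m/s.
Δv₂ = v_c2 − v_a = 1368 m/s.
Total Δv = Δv₁ + Δv₂ = 3263 m/s.

Δv_total ≈ 3260 m/s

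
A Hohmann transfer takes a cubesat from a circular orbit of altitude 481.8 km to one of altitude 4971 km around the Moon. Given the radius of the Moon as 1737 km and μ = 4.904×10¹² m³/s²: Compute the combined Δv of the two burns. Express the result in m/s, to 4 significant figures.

r₁ = 1737 + 481.8 = 2218.8 km = 2.2188×10⁶ m.
r₂ = 1737 + 4971 = 6708.0 km = 6.7080×10⁶ m.
Transfer ellipse a_t = (r₁ + r₂)/2 = 4.463×10⁶ m.
At r₁: circular v_c1 = √(μ/r₁) = 1487 m/s; transfer-perilune v_p = √[μ(2/r₁ − 1/a_t)] = 1823 m/s.
Δv₁ = v_p − v_c1 = 335.9 m/s.
At r₂: circular v_c2 = √(μ/r₂) = 855.0 m/s; transfer-apolune v_a = √[μ(2/r₂ − 1/a_t)] = 602.8 m/s.
Δv₂ = v_c2 − v_a = 252.2 m/s.
Total Δv = Δv₁ + Δv₂ = 588.1 m/s.

Δv_total ≈ 588.1 m/s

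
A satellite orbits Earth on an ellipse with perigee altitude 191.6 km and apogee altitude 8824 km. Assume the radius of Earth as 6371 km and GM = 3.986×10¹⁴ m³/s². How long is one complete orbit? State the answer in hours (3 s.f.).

r_p = 6371 + 191.6 = 6562.6 km = 6.5626×10⁶ m.
r_a = 6371 + 8824 = 15195 km = 1.5195×10⁷ m.
Semi-major axis a = (r_p + r_a)/2 = (6562.6 + 15195)/2 = 10879 km = 1.088×10⁷ m.
By Kepler's third law T = 2π√(a³/μ) = 2π × 1.797×10³ = 1.129×10⁴ s.
= 3.137 hours.

T ≈ 3.14 hours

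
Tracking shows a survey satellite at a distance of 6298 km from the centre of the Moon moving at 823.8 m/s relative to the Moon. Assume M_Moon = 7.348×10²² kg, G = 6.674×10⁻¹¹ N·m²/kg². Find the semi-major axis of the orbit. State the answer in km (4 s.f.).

μ = GM = 6.674×10⁻¹¹ × 7.348×10²² = 4.904×10¹² m³/s².
r = 6.298×10⁶ m.
Vis-viva rearranged: 1/a = 2/r − v²/μ = 3.176×10⁻⁷ − 1.384×10⁻⁷ = 1.792×10⁻⁷ m⁻¹.
a = 5.581×10⁶ m = 5581.1 km.

a ≈ 5581 km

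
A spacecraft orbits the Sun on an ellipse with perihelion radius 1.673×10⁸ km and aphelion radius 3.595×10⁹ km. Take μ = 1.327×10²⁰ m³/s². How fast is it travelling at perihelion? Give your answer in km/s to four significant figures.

v ≈ 38.93 km/s

Semi-major axis a = (r_p + r_a)/2 = 1.8812×10⁹ km = 1.881×10¹² m.
Vis-viva: v² = μ(2/r − 1/a) = 1.327×10²⁰ × (1.195×10⁻¹¹ − 5.316×10⁻¹³) = 1.516×10⁹ m²/s².
v = 38930 m/s = 38.93 km/s.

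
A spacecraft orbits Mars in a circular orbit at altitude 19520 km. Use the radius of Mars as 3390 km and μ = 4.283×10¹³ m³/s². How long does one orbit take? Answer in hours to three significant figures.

T ≈ 29.2 hours

r = 3390 + 19520 = 22910 km = 2.2910×10⁷ m.
Kepler's third law: T = 2π√(r³/μ) = 2π√((2.291×10⁷)³ / 4.283×10¹³).
r³/μ = 2.808×10⁸ s², so T = 2π × 1.676×10⁴ = 1.053×10⁵ s.
Converting: 1.053×10⁵ s ÷ 3600 = 29.24 hours.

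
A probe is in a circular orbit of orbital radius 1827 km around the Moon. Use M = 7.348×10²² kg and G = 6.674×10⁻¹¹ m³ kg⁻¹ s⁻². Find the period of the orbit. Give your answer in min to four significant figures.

μ = GM = 6.674×10⁻¹¹ × 7.348×10²² = 4.904×10¹² m³/s².
r = 1827 km = 1.827×10⁶ m.
Kepler's third law: T = 2π√(r³/μ) = 2π√((1.827×10⁶)³ / 4.904×10¹²).
r³/μ = 1.244×10⁶ s², so T = 2π × 1.115×10³ = 7.007×10³ s.
Converting: 7.007×10³ s ÷ 60.00 = 116.8 min.

T ≈ 116.8 min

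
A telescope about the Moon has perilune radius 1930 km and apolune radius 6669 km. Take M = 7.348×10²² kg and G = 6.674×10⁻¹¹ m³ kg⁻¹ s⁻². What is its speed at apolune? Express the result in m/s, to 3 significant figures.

μ = GM = 6.674×10⁻¹¹ × 7.348×10²² = 4.904×10¹² m³/s².
Semi-major axis a = (r_p + r_a)/2 = 4299.5 km = 4.300×10⁶ m.
Vis-viva: v² = μ(2/r − 1/a) = 4.904×10¹² × (2.999×10⁻⁷ − 2.326×10⁻⁷) = 3.301×10⁵ m²/s².
v = 574.5 m/s.

v ≈ 575 m/s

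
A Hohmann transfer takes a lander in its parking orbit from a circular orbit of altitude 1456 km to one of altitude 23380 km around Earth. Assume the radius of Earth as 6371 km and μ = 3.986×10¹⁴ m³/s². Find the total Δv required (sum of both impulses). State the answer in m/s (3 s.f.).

r₁ = 6371 + 1456 = 7827.0 km = 7.8270×10⁶ m.
r₂ = 6371 + 23380 = 29751 km = 2.9751×10⁷ m.
Transfer ellipse a_t = (r₁ + r₂)/2 = 1.879×10⁷ m.
At r₁: circular v_c1 = √(μ/r₁) = 7136 m/s; transfer-perigee v_p = √[μ(2/r₁ − 1/a_t)] = 8980 m/s.
Δv₁ = v_p − v_c1 = 1844 m/s.
At r₂: circular v_c2 = √(μ/r₂) = 3660 m/s; transfer-apogee v_a = √[μ(2/r₂ − 1/a_t)] = 2362 m/s.
Δv₂ = v_c2 − v_a = 1298 m/s.
Total Δv = Δv₁ + Δv₂ = 3141 m/s.

Δv_total ≈ 3140 m/s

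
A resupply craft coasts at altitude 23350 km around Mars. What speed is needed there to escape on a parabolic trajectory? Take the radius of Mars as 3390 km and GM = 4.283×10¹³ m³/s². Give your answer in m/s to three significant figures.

r = 3390 + 23350 = 26740 km = 2.6740×10⁷ m.
Escape speed v_esc = √(2μ/r) = √(2 × 4.283×10¹³ / 2.674×10⁷) = √(3.203×10⁶) = 1790 m/s.

v_esc ≈ 1790 m/s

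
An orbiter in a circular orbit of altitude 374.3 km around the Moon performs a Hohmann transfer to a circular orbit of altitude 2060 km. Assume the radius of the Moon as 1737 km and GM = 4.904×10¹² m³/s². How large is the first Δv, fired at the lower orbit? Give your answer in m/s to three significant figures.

Δv ≈ 204 m/s

r₁ = 1737 + 374.3 = 2111.3 km = 2.1113×10⁶ m.
r₂ = 1737 + 2060 = 3797.0 km = 3.7970×10⁶ m.
Transfer ellipse a_t = (r₁ + r₂)/2 = 2.954×10⁶ m.
At r₁: circular v_c1 = √(μ/r₁) = 1524 m/s; transfer-perilune v_p = √[μ(2/r₁ − 1/a_t)] = 1728 m/s.
Δv₁ = v_p − v_c1 = 203.8 m/s.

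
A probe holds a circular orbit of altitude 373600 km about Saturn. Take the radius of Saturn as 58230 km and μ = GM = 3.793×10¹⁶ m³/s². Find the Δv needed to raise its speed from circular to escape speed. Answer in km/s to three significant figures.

Δv ≈ 3.88 km/s

r = 58230 + 373600 = 431830 km = 4.3183×10⁸ m.
Circular speed v_c = √(μ/r) = 9372 m/s.
Escape speed v_esc = √(2μ/r) = √2 × v_c = 13250 m/s.
Δv = v_esc − v_c = 3882 m/s = 3.882 km/s.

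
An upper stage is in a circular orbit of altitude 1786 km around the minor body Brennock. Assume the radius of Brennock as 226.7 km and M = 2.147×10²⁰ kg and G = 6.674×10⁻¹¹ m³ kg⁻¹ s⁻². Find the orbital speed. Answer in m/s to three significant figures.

μ = GM = 6.674×10⁻¹¹ × 2.147×10²⁰ = 1.433×10¹⁰ m³/s².
r = 226.7 + 1786 = 2012.7 km = 2.0127×10⁶ m.
For a circular orbit v = √(μ/r) = √(1.433×10¹⁰ / 2.013×10⁶) = √(7.119×10³) = 84.38 m/s.

v ≈ 84.4 m/s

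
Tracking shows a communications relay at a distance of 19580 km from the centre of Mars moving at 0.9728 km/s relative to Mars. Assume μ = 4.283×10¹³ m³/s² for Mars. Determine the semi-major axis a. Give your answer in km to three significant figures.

a ≈ 12500 km

r = 1.958×10⁷ m.
Vis-viva rearranged: 1/a = 2/r − v²/μ = 1.021×10⁻⁷ − 2.210×10⁻⁸ = 8.005×10⁻⁸ m⁻¹.
a = 1.249×10⁷ m = 12492 km.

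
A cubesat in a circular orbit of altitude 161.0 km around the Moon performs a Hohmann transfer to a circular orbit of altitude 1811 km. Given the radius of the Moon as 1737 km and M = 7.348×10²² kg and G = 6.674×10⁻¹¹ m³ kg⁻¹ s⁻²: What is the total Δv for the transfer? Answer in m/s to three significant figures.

Δv_total ≈ 422 m/s

μ = GM = 6.674×10⁻¹¹ × 7.348×10²² = 4.904×10¹² m³/s².
r₁ = 1737 + 161.0 = 1898.0 km = 1.8980×10⁶ m.
r₂ = 1737 + 1811 = 3548.0 km = 3.5480×10⁶ m.
Transfer ellipse a_t = (r₁ + r₂)/2 = 2.723×10⁶ m.
At r₁: circular v_c1 = √(μ/r₁) = 1607 m/s; transfer-perilune v_p = √[μ(2/r₁ − 1/a_t)] = 1835 m/s.
Δv₁ = v_p − v_c1 = 227.4 m/s.
At r₂: circular v_c2 = √(μ/r₂) = 1176 m/s; transfer-apolune v_a = √[μ(2/r₂ − 1/a_t)] = 981.5 m/s.
Δv₂ = v_c2 − v_a = 194.1 m/s.
Total Δv = Δv₁ + Δv₂ = 421.5 m/s.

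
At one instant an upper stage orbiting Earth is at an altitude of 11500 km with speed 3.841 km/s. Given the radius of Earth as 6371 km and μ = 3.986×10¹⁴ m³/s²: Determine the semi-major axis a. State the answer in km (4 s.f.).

a ≈ 13350 km

r = 6371 + 11500 = 17871 km = 1.787×10⁷ m.
Specific orbital energy ε = v²/2 − μ/r = (3841)²/2 − 3.986×10¹⁴/1.787×10⁷ = -1.493×10⁷ J/kg.
Since ε = −μ/(2a), a = −μ/(2ε) = 1.335×10⁷ m = 13351 km.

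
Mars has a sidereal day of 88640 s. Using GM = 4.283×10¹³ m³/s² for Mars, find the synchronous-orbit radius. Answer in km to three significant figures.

A synchronous orbit has period T, so by Kepler's third law a = (μT²/4π²)^(1/3).
μT²/4π² = 4.283×10¹³ × (8.864×10⁴)² / 39.48 = 8.524×10²¹ m³.
a = 2.043×10⁷ m = 20428 km.

r_sync ≈ 20400 km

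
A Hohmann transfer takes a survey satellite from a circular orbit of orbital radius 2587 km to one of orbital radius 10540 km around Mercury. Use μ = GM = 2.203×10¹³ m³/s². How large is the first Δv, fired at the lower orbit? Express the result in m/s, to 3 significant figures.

Δv ≈ 780 m/s

r₁ = 2587 km = 2.587×10⁶ m.
r₂ = 10540 km = 1.054×10⁷ m.
Transfer ellipse a_t = (r₁ + r₂)/2 = 6.564×10⁶ m.
At r₁: circular v_c1 = √(μ/r₁) = 2918 m/s; transfer-periherm v_p = √[μ(2/r₁ − 1/a_t)] = 3698 m/s.
Δv₁ = v_p − v_c1 = 779.8 m/s.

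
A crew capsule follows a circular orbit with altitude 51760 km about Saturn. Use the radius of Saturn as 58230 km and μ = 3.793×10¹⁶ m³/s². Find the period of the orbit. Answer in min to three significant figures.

T ≈ 620 min

r = 58230 + 51760 = 109990 km = 1.0999×10⁸ m.
Kepler's third law: T = 2π√(r³/μ) = 2π√((1.100×10⁸)³ / 3.793×10¹⁶).
r³/μ = 3.508×10⁷ s², so T = 2π × 5.923×10³ = 3.722×10⁴ s.
Converting: 3.722×10⁴ s ÷ 60.00 = 620.3 min.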